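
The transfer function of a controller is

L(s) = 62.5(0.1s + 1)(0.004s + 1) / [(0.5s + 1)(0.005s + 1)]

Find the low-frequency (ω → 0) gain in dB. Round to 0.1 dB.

L(0) = 62.5 · 1 / 1 = 62.5
20 log₁₀(62.5) ≈ 35.92 dB

35.9 dB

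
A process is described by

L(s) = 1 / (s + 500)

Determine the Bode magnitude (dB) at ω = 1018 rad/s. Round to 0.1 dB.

Substitute s = j1018:
Numerator: 1 = 1 + j0
Denominator: (j1018) + 500 = 500 + j1018
|N| = √(1² + 0²) ≈ 1, ∠N ≈ 0.00°
|D| = √(500² + 1018²) ≈ 1134.2, ∠D ≈ 63.84°
|L| = 1 / 1134.2 ≈ 0.00088168
Gain = 20 log₁₀(0.00088168) ≈ -61.09 dB

-61.1 dB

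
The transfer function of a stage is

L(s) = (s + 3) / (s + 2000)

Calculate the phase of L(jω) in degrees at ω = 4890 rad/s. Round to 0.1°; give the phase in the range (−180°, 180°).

At s = jω = j4890:
zero (s+3): 3 + j4890 → |·| = √(3²+4890²) = √23912109 ≈ 4890, ∠ = arctan(4890/3) ≈ 89.96°
pole (s+2000): 2000 + j4890 → |·| = √(2000²+4890²) = √27912100 ≈ 5283.2, ∠ = arctan(4890/2000) ≈ 67.76°
∠L = 89.96° − 67.76° = 22.20°

22.2°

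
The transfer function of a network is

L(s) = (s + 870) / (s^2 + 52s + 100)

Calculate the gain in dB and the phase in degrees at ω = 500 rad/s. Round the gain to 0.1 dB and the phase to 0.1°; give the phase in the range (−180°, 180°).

Substitute s = j500:
Numerator: (j500) + 870 = 870 + j500
Denominator: (j500)^2 + 52(j500) + 100 = -249900 + j26000
|N| = √(870² + 500²) ≈ 1003.4, ∠N ≈ 29.89°
|D| = √(249900² + 26000²) ≈ 2.5125e+05, ∠D ≈ 174.06°
|L| = 1003.4 / 2.5125e+05 ≈ 0.0039936
Gain = 20 log₁₀(0.0039936) ≈ -47.97 dB
∠L = 29.89° − 174.06° = -144.17°

-48.0 dB, -144.2°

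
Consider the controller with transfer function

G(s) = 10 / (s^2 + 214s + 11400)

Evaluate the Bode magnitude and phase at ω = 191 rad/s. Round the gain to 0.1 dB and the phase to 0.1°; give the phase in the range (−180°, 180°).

-73.6 dB, -121.5°

Substitute s = j191:
Numerator: 10 = 10 + j0
Denominator: (j191)^2 + 214(j191) + 11400 = -25081 + j40874
|N| = √(10² + 0²) ≈ 10, ∠N ≈ 0.00°
|D| = √(25081² + 40874²) ≈ 47956, ∠D ≈ 121.53°
|G| = 10 / 47956 ≈ 0.00020852
Gain = 20 log₁₀(0.00020852) ≈ -73.62 dB
∠G = 0.00° − 121.53° = -121.53°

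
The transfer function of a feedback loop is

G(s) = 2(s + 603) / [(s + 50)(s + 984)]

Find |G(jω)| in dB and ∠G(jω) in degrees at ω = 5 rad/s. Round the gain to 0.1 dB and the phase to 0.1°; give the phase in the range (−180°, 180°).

-32.3 dB, -5.5°

At s = jω = j5:
zero (s+603): 603 + j5 → |·| = √(603²+5²) = √363634 ≈ 603.02, ∠ = arctan(5/603) ≈ 0.48°
pole (s+50): 50 + j5 → |·| = √(50²+5²) = √2525 ≈ 50.249, ∠ = arctan(5/50) ≈ 5.71°
pole (s+984): 984 + j5 → |·| = √(984²+5²) = √968281 ≈ 984.01, ∠ = arctan(5/984) ≈ 0.29°
|G| = 2 · 603.02 / 49446 ≈ 0.024391
Gain = 20 log₁₀(0.024391) ≈ -32.26 dB
∠G = 0.48° − 6.00° = -5.52°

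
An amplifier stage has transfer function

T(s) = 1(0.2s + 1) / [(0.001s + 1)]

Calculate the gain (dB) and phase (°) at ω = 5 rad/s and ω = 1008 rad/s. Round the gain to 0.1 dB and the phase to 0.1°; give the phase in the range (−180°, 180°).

ω = 5: 3.0 dB, 44.7°; ω = 1008: 43.0 dB, 44.5°

At ω = 5 rad/s:
zero (1 + j5·0.2) = 1 + j1 → |·| ≈ 1.4142, ∠ ≈ 45.00°
pole (1 + j5·0.001) = 1 + j0.005 → |·| ≈ 1, ∠ ≈ 0.29°
|T| = 1 · 1.4142 / (1) ≈ 1.4142
Gain = 20 log₁₀(1.4142) ≈ 3.01 dB
∠T = (45.00°) − (0.29°) = 44.71°

At ω = 1008 rad/s:
zero (1 + j1008·0.2) = 1 + j201.6 → |·| ≈ 201.6, ∠ ≈ 89.72°
pole (1 + j1008·0.001) = 1 + j1.008 → |·| ≈ 1.4199, ∠ ≈ 45.23°
|T| = 1 · 201.6 / (1.4199) ≈ 141.98
Gain = 20 log₁₀(141.98) ≈ 43.04 dB
∠T = (89.72°) − (45.23°) = 44.49°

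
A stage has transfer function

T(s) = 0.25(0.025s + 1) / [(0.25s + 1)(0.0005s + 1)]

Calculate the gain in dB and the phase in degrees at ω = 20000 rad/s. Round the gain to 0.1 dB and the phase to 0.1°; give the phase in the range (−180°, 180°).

-52.1 dB, -84.4°

At ω = 20000 rad/s:
zero (1 + j20000·0.025) = 1 + j500 → |·| ≈ 500, ∠ ≈ 89.89°
pole (1 + j20000·0.25) = 1 + j5000 → |·| ≈ 5000, ∠ ≈ 89.99°
pole (1 + j20000·0.0005) = 1 + j10 → |·| ≈ 10.05, ∠ ≈ 84.29°
|T| = 0.25 · 500 / (5000 · 10.05) ≈ 0.0024876
Gain = 20 log₁₀(0.0024876) ≈ -52.08 dB
∠T = (89.89°) − (89.99° + 84.29°) = -84.39°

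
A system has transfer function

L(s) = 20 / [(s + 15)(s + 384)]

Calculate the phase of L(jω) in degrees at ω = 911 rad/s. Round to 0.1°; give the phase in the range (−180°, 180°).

-156.2°

At s = jω = j911:
pole (s+15): 15 + j911 → |·| = √(15²+911²) = √830146 ≈ 911.12, ∠ = arctan(911/15) ≈ 89.06°
pole (s+384): 384 + j911 → |·| = √(384²+911²) = √977377 ≈ 988.62, ∠ = arctan(911/384) ≈ 67.14°
∠L = 0.00° − 156.20° = -156.20°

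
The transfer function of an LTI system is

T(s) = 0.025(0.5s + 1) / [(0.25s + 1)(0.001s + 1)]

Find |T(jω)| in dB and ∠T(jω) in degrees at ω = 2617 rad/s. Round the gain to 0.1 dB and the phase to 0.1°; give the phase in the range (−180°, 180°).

-35.0 dB, -69.0°

At ω = 2617 rad/s:
zero (1 + j2617·0.5) = 1 + j1308.5 → |·| ≈ 1308.5, ∠ ≈ 89.96°
pole (1 + j2617·0.25) = 1 + j654.25 → |·| ≈ 654.25, ∠ ≈ 89.91°
pole (1 + j2617·0.001) = 1 + j2.617 → |·| ≈ 2.8016, ∠ ≈ 69.09°
|T| = 0.025 · 1308.5 / (654.25 · 2.8016) ≈ 0.017847
Gain = 20 log₁₀(0.017847) ≈ -34.97 dB
∠T = (89.96°) − (89.91° + 69.09°) = -69.04°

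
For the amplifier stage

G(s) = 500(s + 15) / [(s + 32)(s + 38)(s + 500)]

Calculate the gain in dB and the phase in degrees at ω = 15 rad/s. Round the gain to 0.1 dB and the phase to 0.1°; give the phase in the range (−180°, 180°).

At s = jω = j15:
zero (s+15): 15 + j15 → |·| = √(15²+15²) = √450 ≈ 21.213, ∠ = arctan(15/15) ≈ 45.00°
pole (s+32): 32 + j15 → |·| = √(32²+15²) = √1249 ≈ 35.341, ∠ = arctan(15/32) ≈ 25.11°
pole (s+38): 38 + j15 → |·| = √(38²+15²) = √1669 ≈ 40.853, ∠ = arctan(15/38) ≈ 21.54°
pole (s+500): 500 + j15 → |·| = √(500²+15²) = √250225 ≈ 500.22, ∠ = arctan(15/500) ≈ 1.72°
|G| = 500 · 21.213 / 7.2221e+05 ≈ 0.014686
Gain = 20 log₁₀(0.014686) ≈ -36.66 dB
∠G = 45.00° − 48.37° = -3.37°

-36.7 dB, -3.4°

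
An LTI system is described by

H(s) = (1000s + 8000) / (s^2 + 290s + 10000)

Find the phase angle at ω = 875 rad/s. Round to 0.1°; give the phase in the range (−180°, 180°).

Substitute s = j875:
Numerator: 1000(j875) + 8000 = 8000 + j875000
Denominator: (j875)^2 + 290(j875) + 10000 = -755625 + j253750
|N| = √(8000² + 875000²) ≈ 8.7504e+05, ∠N ≈ 89.48°
|D| = √(755625² + 253750²) ≈ 7.9709e+05, ∠D ≈ 161.44°
∠H = 89.48° − 161.44° = -71.96°

-72.0°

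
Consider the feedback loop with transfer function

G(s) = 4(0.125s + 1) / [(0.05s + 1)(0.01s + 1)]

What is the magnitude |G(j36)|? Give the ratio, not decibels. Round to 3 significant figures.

8.43

At ω = 36 rad/s:
zero (1 + j36·0.125) = 1 + j4.5 → |·| ≈ 4.6098, ∠ ≈ 77.47°
pole (1 + j36·0.05) = 1 + j1.8 → |·| ≈ 2.0591, ∠ ≈ 60.95°
pole (1 + j36·0.01) = 1 + j0.36 → |·| ≈ 1.0628, ∠ ≈ 19.80°
|G| = 4 · 4.6098 / (2.0591 · 1.0628) ≈ 8.4258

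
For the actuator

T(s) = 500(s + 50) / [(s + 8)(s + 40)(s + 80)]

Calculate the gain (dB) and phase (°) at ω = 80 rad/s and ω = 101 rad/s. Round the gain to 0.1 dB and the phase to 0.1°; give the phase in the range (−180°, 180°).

At s = jω = j80:
zero (s+50): 50 + j80 → |·| = √(50²+80²) = √8900 ≈ 94.34, ∠ = arctan(80/50) ≈ 57.99°
pole (s+8): 8 + j80 → |·| = √(8²+80²) = √6464 ≈ 80.399, ∠ = arctan(80/8) ≈ 84.29°
pole (s+40): 40 + j80 → |·| = √(40²+80²) = √8000 ≈ 89.443, ∠ = arctan(80/40) ≈ 63.43°
pole (s+80): 80 + j80 → |·| = √(80²+80²) = √12800 ≈ 113.14, ∠ = arctan(80/80) ≈ 45.00°
|T| = 500 · 94.34 / 8.136e+05 ≈ 0.057977
Gain = 20 log₁₀(0.057977) ≈ -24.73 dB
∠T = 57.99° − 192.72° = -134.73°

At s = jω = j101:
zero (s+50): 50 + j101 → |·| = √(50²+101²) = √12701 ≈ 112.7, ∠ = arctan(101/50) ≈ 63.66°
pole (s+8): 8 + j101 → |·| = √(8²+101²) = √10265 ≈ 101.32, ∠ = arctan(101/8) ≈ 85.47°
pole (s+40): 40 + j101 → |·| = √(40²+101²) = √11801 ≈ 108.63, ∠ = arctan(101/40) ≈ 68.39°
pole (s+80): 80 + j101 → |·| = √(80²+101²) = √16601 ≈ 128.84, ∠ = arctan(101/80) ≈ 51.62°
|T| = 500 · 112.7 / 1.4181e+06 ≈ 0.039736
Gain = 20 log₁₀(0.039736) ≈ -28.02 dB
∠T = 63.66° − 205.48° = -141.82°

ω = 80: -24.7 dB, -134.7°; ω = 101: -28.0 dB, -141.8°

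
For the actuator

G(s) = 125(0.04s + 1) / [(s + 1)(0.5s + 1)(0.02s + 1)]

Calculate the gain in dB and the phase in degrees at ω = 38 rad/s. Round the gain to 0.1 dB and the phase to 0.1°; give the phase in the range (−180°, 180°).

At ω = 38 rad/s:
zero (1 + j38·0.04) = 1 + j1.52 → |·| ≈ 1.8195, ∠ ≈ 56.66°
pole (1 + j38·1) = 1 + j38 → |·| ≈ 38.013, ∠ ≈ 88.49°
pole (1 + j38·0.5) = 1 + j19 → |·| ≈ 19.026, ∠ ≈ 86.99°
pole (1 + j38·0.02) = 1 + j0.76 → |·| ≈ 1.256, ∠ ≈ 37.23°
|G| = 125 · 1.8195 / (38.013 · 19.026 · 1.256) ≈ 0.25038
Gain = 20 log₁₀(0.25038) ≈ -12.03 dB
∠G = (56.66°) − (88.49° + 86.99° + 37.23°) = -156.05°

-12.0 dB, -156.1°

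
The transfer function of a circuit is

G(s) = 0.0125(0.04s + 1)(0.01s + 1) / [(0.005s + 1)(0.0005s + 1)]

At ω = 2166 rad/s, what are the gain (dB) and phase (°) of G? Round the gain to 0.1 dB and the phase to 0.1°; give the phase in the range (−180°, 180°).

3.3 dB, 44.7°

At ω = 2166 rad/s:
zero (1 + j2166·0.04) = 1 + j86.64 → |·| ≈ 86.646, ∠ ≈ 89.34°
zero (1 + j2166·0.01) = 1 + j21.66 → |·| ≈ 21.683, ∠ ≈ 87.36°
pole (1 + j2166·0.005) = 1 + j10.83 → |·| ≈ 10.876, ∠ ≈ 84.72°
pole (1 + j2166·0.0005) = 1 + j1.083 → |·| ≈ 1.4741, ∠ ≈ 47.28°
|G| = 0.0125 · 86.646 · 21.683 / (10.876 · 1.4741) ≈ 1.4648
Gain = 20 log₁₀(1.4648) ≈ 3.32 dB
∠G = (89.34° + 87.36°) − (84.72° + 47.28°) = 44.70°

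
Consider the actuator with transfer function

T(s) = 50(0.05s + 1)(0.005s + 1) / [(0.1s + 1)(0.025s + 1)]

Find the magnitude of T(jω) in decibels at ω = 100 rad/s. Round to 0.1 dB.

At ω = 100 rad/s:
zero (1 + j100·0.05) = 1 + j5 → |·| ≈ 5.099, ∠ ≈ 78.69°
zero (1 + j100·0.005) = 1 + j0.5 → |·| ≈ 1.118, ∠ ≈ 26.57°
pole (1 + j100·0.1) = 1 + j10 → |·| ≈ 10.05, ∠ ≈ 84.29°
pole (1 + j100·0.025) = 1 + j2.5 → |·| ≈ 2.6926, ∠ ≈ 68.20°
|T| = 50 · 5.099 · 1.118 / (10.05 · 2.6926) ≈ 10.533
Gain = 20 log₁₀(10.533) ≈ 20.45 dB

20.5 dB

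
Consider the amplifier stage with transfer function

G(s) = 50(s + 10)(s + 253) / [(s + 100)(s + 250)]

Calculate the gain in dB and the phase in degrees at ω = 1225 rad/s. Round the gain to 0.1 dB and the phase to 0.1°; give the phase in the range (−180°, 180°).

At s = jω = j1225:
zero (s+10): 10 + j1225 → |·| = √(10²+1225²) = √1500725 ≈ 1225, ∠ = arctan(1225/10) ≈ 89.53°
zero (s+253): 253 + j1225 → |·| = √(253²+1225²) = √1564634 ≈ 1250.9, ∠ = arctan(1225/253) ≈ 78.33°
pole (s+100): 100 + j1225 → |·| = √(100²+1225²) = √1510625 ≈ 1229.1, ∠ = arctan(1225/100) ≈ 85.33°
pole (s+250): 250 + j1225 → |·| = √(250²+1225²) = √1563125 ≈ 1250.2, ∠ = arctan(1225/250) ≈ 78.47°
|G| = 50 · 1.5324e+06 / 1.5366e+06 ≈ 49.863
Gain = 20 log₁₀(49.863) ≈ 33.96 dB
∠G = 167.86° − 163.80° = 4.06°

34.0 dB, 4.1°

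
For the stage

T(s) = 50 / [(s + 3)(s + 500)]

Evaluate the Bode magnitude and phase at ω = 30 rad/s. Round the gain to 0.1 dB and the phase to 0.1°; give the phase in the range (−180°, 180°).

-49.6 dB, -87.7°

At s = jω = j30:
pole (s+3): 3 + j30 → |·| = √(3²+30²) = √909 ≈ 30.15, ∠ = arctan(30/3) ≈ 84.29°
pole (s+500): 500 + j30 → |·| = √(500²+30²) = √250900 ≈ 500.9, ∠ = arctan(30/500) ≈ 3.43°
|T| = 50 / 15102 ≈ 0.0033108
Gain = 20 log₁₀(0.0033108) ≈ -49.60 dB
∠T = 0.00° − 87.72° = -87.72°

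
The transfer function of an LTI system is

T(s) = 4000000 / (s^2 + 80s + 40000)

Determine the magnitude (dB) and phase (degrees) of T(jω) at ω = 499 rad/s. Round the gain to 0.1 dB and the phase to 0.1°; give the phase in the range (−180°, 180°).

At s = jω = j499:
quadratic: (j499)² + 80·j499 + 40000 = -209001 + j39920 → |·| ≈ 2.1278e+05, ∠ ≈ 169.19°
|T| = 4000000 / 2.1278e+05 ≈ 18.799
Gain = 20 log₁₀(18.799) ≈ 25.48 dB
∠T = 0.00° − 169.19° = -169.19°

25.5 dB, -169.2°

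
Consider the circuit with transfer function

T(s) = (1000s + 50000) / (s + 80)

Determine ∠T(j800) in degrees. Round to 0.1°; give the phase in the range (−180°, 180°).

Substitute s = j800:
Numerator: 1000(j800) + 50000 = 50000 + j800000
Denominator: (j800) + 80 = 80 + j800
|N| = √(50000² + 800000²) ≈ 8.0156e+05, ∠N ≈ 86.42°
|D| = √(80² + 800²) ≈ 803.99, ∠D ≈ 84.29°
∠T = 86.42° − 84.29° = 2.13°

2.1°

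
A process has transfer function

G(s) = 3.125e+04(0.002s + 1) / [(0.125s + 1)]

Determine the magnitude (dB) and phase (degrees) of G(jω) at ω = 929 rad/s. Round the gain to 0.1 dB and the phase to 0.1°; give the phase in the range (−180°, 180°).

At ω = 929 rad/s:
zero (1 + j929·0.002) = 1 + j1.858 → |·| ≈ 2.11, ∠ ≈ 61.71°
pole (1 + j929·0.125) = 1 + j116.125 → |·| ≈ 116.13, ∠ ≈ 89.51°
|G| = 3.125e+04 · 2.11 / (116.13) ≈ 567.79
Gain = 20 log₁₀(567.79) ≈ 55.08 dB
∠G = (61.71°) − (89.51°) = -27.80°

55.1 dB, -27.8°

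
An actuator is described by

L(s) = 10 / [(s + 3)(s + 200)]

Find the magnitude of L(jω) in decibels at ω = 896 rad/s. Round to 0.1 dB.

-98.3 dB

At s = jω = j896:
pole (s+3): 3 + j896 → |·| = √(3²+896²) = √802825 ≈ 896.01, ∠ = arctan(896/3) ≈ 89.81°
pole (s+200): 200 + j896 → |·| = √(200²+896²) = √842816 ≈ 918.05, ∠ = arctan(896/200) ≈ 77.42°
|L| = 10 / 8.2258e+05 ≈ 1.2157e-05
Gain = 20 log₁₀(1.2157e-05) ≈ -98.30 dB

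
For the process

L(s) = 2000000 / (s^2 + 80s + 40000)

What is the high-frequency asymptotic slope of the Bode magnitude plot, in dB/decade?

-40 dB/decade

Each pole contributes −20 dB/decade at high frequency; each zero contributes +20 dB/decade.
Net: 0 zero(s) − 2 pole(s) → -40 dB/decade.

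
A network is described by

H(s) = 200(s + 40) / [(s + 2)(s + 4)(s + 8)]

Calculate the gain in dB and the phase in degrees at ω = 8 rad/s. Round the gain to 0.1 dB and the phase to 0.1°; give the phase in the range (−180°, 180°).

At s = jω = j8:
zero (s+40): 40 + j8 → |·| = √(40²+8²) = √1664 ≈ 40.792, ∠ = arctan(8/40) ≈ 11.31°
pole (s+2): 2 + j8 → |·| = √(2²+8²) = √68 ≈ 8.2462, ∠ = arctan(8/2) ≈ 75.96°
pole (s+4): 4 + j8 → |·| = √(4²+8²) = √80 ≈ 8.9443, ∠ = arctan(8/4) ≈ 63.43°
pole (s+8): 8 + j8 → |·| = √(8²+8²) = √128 ≈ 11.314, ∠ = arctan(8/8) ≈ 45.00°
|H| = 200 · 40.792 / 834.48 ≈ 9.7766
Gain = 20 log₁₀(9.7766) ≈ 19.80 dB
∠H = 11.31° − 184.39° = -173.08°

19.8 dB, -173.1°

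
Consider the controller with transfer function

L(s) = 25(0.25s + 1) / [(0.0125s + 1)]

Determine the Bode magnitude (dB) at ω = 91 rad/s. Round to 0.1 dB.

At ω = 91 rad/s:
zero (1 + j91·0.25) = 1 + j22.75 → |·| ≈ 22.772, ∠ ≈ 87.48°
pole (1 + j91·0.0125) = 1 + j1.1375 → |·| ≈ 1.5146, ∠ ≈ 48.68°
|L| = 25 · 22.772 / (1.5146) ≈ 375.87
Gain = 20 log₁₀(375.87) ≈ 51.50 dB

51.5 dB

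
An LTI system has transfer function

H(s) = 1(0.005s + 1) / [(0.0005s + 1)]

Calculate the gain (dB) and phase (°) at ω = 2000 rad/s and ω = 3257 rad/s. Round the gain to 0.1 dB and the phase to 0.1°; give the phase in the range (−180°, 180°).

At ω = 2000 rad/s:
zero (1 + j2000·0.005) = 1 + j10 → |·| ≈ 10.05, ∠ ≈ 84.29°
pole (1 + j2000·0.0005) = 1 + j1 → |·| ≈ 1.4142, ∠ ≈ 45.00°
|H| = 1 · 10.05 / (1.4142) ≈ 7.1065
Gain = 20 log₁₀(7.1065) ≈ 17.03 dB
∠H = (84.29°) − (45.00°) = 39.29°

At ω = 3257 rad/s:
zero (1 + j3257·0.005) = 1 + j16.285 → |·| ≈ 16.316, ∠ ≈ 86.49°
pole (1 + j3257·0.0005) = 1 + j1.6285 → |·| ≈ 1.911, ∠ ≈ 58.45°
|H| = 1 · 16.316 / (1.911) ≈ 8.5379
Gain = 20 log₁₀(8.5379) ≈ 18.63 dB
∠H = (86.49°) − (58.45°) = 28.04°

ω = 2000: 17.0 dB, 39.3°; ω = 3257: 18.6 dB, 28.0°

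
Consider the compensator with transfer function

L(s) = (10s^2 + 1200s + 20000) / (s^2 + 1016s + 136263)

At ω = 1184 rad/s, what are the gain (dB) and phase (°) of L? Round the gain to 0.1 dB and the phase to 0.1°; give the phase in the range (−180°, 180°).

Substitute s = j1184:
Numerator: 10(j1184)^2 + 1200(j1184) + 20000 = -13998560 + j1420800
Denominator: (j1184)^2 + 1016(j1184) + 136263 = -1265593 + j1202944
|N| = √(13998560² + 1420800²) ≈ 1.407e+07, ∠N ≈ 174.20°
|D| = √(1265593² + 1202944²) ≈ 1.7461e+06, ∠D ≈ 136.45°
|L| = 1.407e+07 / 1.7461e+06 ≈ 8.058
Gain = 20 log₁₀(8.058) ≈ 18.12 dB
∠L = 174.20° − 136.45° = 37.75°

18.1 dB, 37.8°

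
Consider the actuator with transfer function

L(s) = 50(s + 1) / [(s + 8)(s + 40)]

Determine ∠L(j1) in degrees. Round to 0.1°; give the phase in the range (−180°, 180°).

At s = jω = j1:
zero (s+1): 1 + j1 → |·| = √(1²+1²) = √2 ≈ 1.4142, ∠ = arctan(1/1) ≈ 45.00°
pole (s+8): 8 + j1 → |·| = √(8²+1²) = √65 ≈ 8.0623, ∠ = arctan(1/8) ≈ 7.13°
pole (s+40): 40 + j1 → |·| = √(40²+1²) = √1601 ≈ 40.012, ∠ = arctan(1/40) ≈ 1.43°
∠L = 45.00° − 8.56° = 36.44°

36.4°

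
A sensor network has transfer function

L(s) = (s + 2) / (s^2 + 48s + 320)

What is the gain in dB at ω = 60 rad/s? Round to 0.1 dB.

Substitute s = j60:
Numerator: (j60) + 2 = 2 + j60
Denominator: (j60)^2 + 48(j60) + 320 = -3280 + j2880
|N| = √(2² + 60²) ≈ 60.033, ∠N ≈ 88.09°
|D| = √(3280² + 2880²) ≈ 4365, ∠D ≈ 138.72°
|L| = 60.033 / 4365 ≈ 0.013753
Gain = 20 log₁₀(0.013753) ≈ -37.23 dB

-37.2 dB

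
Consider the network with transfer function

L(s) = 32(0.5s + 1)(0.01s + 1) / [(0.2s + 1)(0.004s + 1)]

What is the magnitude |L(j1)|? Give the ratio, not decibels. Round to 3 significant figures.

35.1

At ω = 1 rad/s:
zero (1 + j1·0.5) = 1 + j0.5 → |·| ≈ 1.118, ∠ ≈ 26.57°
zero (1 + j1·0.01) = 1 + j0.01 → |·| ≈ 1, ∠ ≈ 0.57°
pole (1 + j1·0.2) = 1 + j0.2 → |·| ≈ 1.0198, ∠ ≈ 11.31°
pole (1 + j1·0.004) = 1 + j0.004 → |·| ≈ 1, ∠ ≈ 0.23°
|L| = 32 · 1.118 · 1 / (1.0198 · 1) ≈ 35.081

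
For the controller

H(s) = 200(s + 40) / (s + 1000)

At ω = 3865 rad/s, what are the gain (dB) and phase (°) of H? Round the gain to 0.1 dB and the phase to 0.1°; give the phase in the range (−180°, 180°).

45.7 dB, 13.9°

At s = jω = j3865:
zero (s+40): 40 + j3865 → |·| = √(40²+3865²) = √14939825 ≈ 3865.2, ∠ = arctan(3865/40) ≈ 89.41°
pole (s+1000): 1000 + j3865 → |·| = √(1000²+3865²) = √15938225 ≈ 3992.3, ∠ = arctan(3865/1000) ≈ 75.49°
|H| = 200 · 3865.2 / 3992.3 ≈ 193.63
Gain = 20 log₁₀(193.63) ≈ 45.74 dB
∠H = 89.41° − 75.49° = 13.92°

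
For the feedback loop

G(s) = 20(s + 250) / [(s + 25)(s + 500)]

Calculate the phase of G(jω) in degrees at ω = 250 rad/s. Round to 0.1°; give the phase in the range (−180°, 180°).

-65.9°

At s = jω = j250:
zero (s+250): 250 + j250 → |·| = √(250²+250²) = √125000 ≈ 353.55, ∠ = arctan(250/250) ≈ 45.00°
pole (s+25): 25 + j250 → |·| = √(25²+250²) = √63125 ≈ 251.25, ∠ = arctan(250/25) ≈ 84.29°
pole (s+500): 500 + j250 → |·| = √(500²+250²) = √312500 ≈ 559.02, ∠ = arctan(250/500) ≈ 26.57°
∠G = 45.00° − 110.86° = -65.86°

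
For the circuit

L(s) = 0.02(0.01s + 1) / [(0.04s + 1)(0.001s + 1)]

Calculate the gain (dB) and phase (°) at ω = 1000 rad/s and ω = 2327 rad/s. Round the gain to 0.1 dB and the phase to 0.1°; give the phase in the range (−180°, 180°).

At ω = 1000 rad/s:
zero (1 + j1000·0.01) = 1 + j10 → |·| ≈ 10.05, ∠ ≈ 84.29°
pole (1 + j1000·0.04) = 1 + j40 → |·| ≈ 40.012, ∠ ≈ 88.57°
pole (1 + j1000·0.001) = 1 + j1 → |·| ≈ 1.4142, ∠ ≈ 45.00°
|L| = 0.02 · 10.05 / (40.012 · 1.4142) ≈ 0.0035522
Gain = 20 log₁₀(0.0035522) ≈ -48.99 dB
∠L = (84.29°) − (88.57° + 45.00°) = -49.28°

At ω = 2327 rad/s:
zero (1 + j2327·0.01) = 1 + j23.27 → |·| ≈ 23.291, ∠ ≈ 87.54°
pole (1 + j2327·0.04) = 1 + j93.08 → |·| ≈ 93.085, ∠ ≈ 89.38°
pole (1 + j2327·0.001) = 1 + j2.327 → |·| ≈ 2.5328, ∠ ≈ 66.74°
|L| = 0.02 · 23.291 / (93.085 · 2.5328) ≈ 0.0019758
Gain = 20 log₁₀(0.0019758) ≈ -54.09 dB
∠L = (87.54°) − (89.38° + 66.74°) = -68.58°

ω = 1000: -49.0 dB, -49.3°; ω = 2327: -54.1 dB, -68.6°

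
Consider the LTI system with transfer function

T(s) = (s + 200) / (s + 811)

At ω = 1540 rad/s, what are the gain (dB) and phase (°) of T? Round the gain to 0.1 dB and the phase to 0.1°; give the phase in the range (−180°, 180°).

-1.0 dB, 20.4°

Substitute s = j1540:
Numerator: (j1540) + 200 = 200 + j1540
Denominator: (j1540) + 811 = 811 + j1540
|N| = √(200² + 1540²) ≈ 1552.9, ∠N ≈ 82.60°
|D| = √(811² + 1540²) ≈ 1740.5, ∠D ≈ 62.23°
|T| = 1552.9 / 1740.5 ≈ 0.89221
Gain = 20 log₁₀(0.89221) ≈ -0.99 dB
∠T = 82.60° − 62.23° = 20.37°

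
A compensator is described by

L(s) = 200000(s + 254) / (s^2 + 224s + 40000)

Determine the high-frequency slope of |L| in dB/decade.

Each pole contributes −20 dB/decade at high frequency; each zero contributes +20 dB/decade.
Net: 1 zero(s) − 2 pole(s) → -20 dB/decade.

-20 dB/decade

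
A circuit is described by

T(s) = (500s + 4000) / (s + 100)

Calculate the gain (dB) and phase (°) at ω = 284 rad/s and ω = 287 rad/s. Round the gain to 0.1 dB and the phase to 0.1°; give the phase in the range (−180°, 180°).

Substitute s = j284:
Numerator: 500(j284) + 4000 = 4000 + j142000
Denominator: (j284) + 100 = 100 + j284
|N| = √(4000² + 142000²) ≈ 1.4206e+05, ∠N ≈ 88.39°
|D| = √(100² + 284²) ≈ 301.09, ∠D ≈ 70.60°
|T| = 1.4206e+05 / 301.09 ≈ 471.82
Gain = 20 log₁₀(471.82) ≈ 53.48 dB
∠T = 88.39° − 70.60° = 17.79°

Substitute s = j287:
Numerator: 500(j287) + 4000 = 4000 + j143500
Denominator: (j287) + 100 = 100 + j287
|N| = √(4000² + 143500²) ≈ 1.4356e+05, ∠N ≈ 88.40°
|D| = √(100² + 287²) ≈ 303.92, ∠D ≈ 70.79°
|T| = 1.4356e+05 / 303.92 ≈ 472.36
Gain = 20 log₁₀(472.36) ≈ 53.49 dB
∠T = 88.40° − 70.79° = 17.61°

ω = 284: 53.5 dB, 17.8°; ω = 287: 53.5 dB, 17.6°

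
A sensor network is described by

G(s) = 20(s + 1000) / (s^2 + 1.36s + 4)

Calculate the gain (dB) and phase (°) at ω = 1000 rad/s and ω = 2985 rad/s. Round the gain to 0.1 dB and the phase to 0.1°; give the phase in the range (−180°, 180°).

At s = jω = j1000:
zero (s+1000): 1000 + j1000 → |·| = √(1000²+1000²) = √2000000 ≈ 1414.2, ∠ = arctan(1000/1000) ≈ 45.00°
quadratic: (j1000)² + 1.36·j1000 + 4 = -999996 + j1360 → |·| ≈ 1e+06, ∠ ≈ 179.92°
|G| = 20 · 1414.2 / 1e+06 ≈ 0.028284
Gain = 20 log₁₀(0.028284) ≈ -30.97 dB
∠G = 45.00° − 179.92° = -134.92°

At s = jω = j2985:
zero (s+1000): 1000 + j2985 → |·| = √(1000²+2985²) = √9910225 ≈ 3148.1, ∠ = arctan(2985/1000) ≈ 71.48°
quadratic: (j2985)² + 1.36·j2985 + 4 = -8910221 + j4059.6 → |·| ≈ 8.9102e+06, ∠ ≈ 179.97°
|G| = 20 · 3148.1 / 8.9102e+06 ≈ 0.0070663
Gain = 20 log₁₀(0.0070663) ≈ -43.02 dB
∠G = 71.48° − 179.97° = -108.49°

ω = 1000: -31.0 dB, -134.9°; ω = 2985: -43.0 dB, -108.5°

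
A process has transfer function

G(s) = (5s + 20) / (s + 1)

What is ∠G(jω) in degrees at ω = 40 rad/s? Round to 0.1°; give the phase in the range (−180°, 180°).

Substitute s = j40:
Numerator: 5(j40) + 20 = 20 + j200
Denominator: (j40) + 1 = 1 + j40
|N| = √(20² + 200²) ≈ 201, ∠N ≈ 84.29°
|D| = √(1² + 40²) ≈ 40.012, ∠D ≈ 88.57°
∠G = 84.29° − 88.57° = -4.28°

-4.3°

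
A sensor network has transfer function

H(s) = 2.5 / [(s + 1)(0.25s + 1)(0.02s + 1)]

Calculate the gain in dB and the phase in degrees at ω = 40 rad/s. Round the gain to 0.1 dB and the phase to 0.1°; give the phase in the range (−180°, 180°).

-46.3 dB, 148.5°

At ω = 40 rad/s:
pole (1 + j40·1) = 1 + j40 → |·| ≈ 40.012, ∠ ≈ 88.57°
pole (1 + j40·0.25) = 1 + j10 → |·| ≈ 10.05, ∠ ≈ 84.29°
pole (1 + j40·0.02) = 1 + j0.8 → |·| ≈ 1.2806, ∠ ≈ 38.66°
|H| = 2.5 · 1 / (40.012 · 10.05 · 1.2806) ≈ 0.0048548
Gain = 20 log₁₀(0.0048548) ≈ -46.28 dB
∠H = (0°) − (88.57° + 84.29° + 38.66°) = -211.52° ≡ 148.48° (principal value)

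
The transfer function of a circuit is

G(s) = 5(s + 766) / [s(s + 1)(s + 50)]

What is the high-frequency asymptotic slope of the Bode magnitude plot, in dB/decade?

Each pole contributes −20 dB/decade at high frequency; each zero contributes +20 dB/decade.
Net: 1 zero(s) − 3 pole(s) → -40 dB/decade.

-40 dB/decade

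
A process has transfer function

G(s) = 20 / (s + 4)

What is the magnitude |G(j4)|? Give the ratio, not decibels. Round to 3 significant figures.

Substitute s = j4:
Numerator: 20 = 20 + j0
Denominator: (j4) + 4 = 4 + j4
|N| = √(20² + 0²) ≈ 20, ∠N ≈ 0.00°
|D| = √(4² + 4²) ≈ 5.6569, ∠D ≈ 45.00°
|G| = 20 / 5.6569 ≈ 3.5355

3.54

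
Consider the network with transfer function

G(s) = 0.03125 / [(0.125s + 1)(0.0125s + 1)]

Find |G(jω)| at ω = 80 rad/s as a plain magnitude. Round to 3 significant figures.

At ω = 80 rad/s:
pole (1 + j80·0.125) = 1 + j10 → |·| ≈ 10.05, ∠ ≈ 84.29°
pole (1 + j80·0.0125) = 1 + j1 → |·| ≈ 1.4142, ∠ ≈ 45.00°
|G| = 0.03125 · 1 / (10.05 · 1.4142) ≈ 0.0021987

0.00220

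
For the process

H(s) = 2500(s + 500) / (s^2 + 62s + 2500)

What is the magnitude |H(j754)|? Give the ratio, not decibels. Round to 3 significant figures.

At s = jω = j754:
zero (s+500): 500 + j754 → |·| = √(500²+754²) = √818516 ≈ 904.72, ∠ = arctan(754/500) ≈ 56.45°
quadratic: (j754)² + 62·j754 + 2500 = -566016 + j46748 → |·| ≈ 5.6794e+05, ∠ ≈ 175.28°
|H| = 2500 · 904.72 / 5.6794e+05 ≈ 3.9825

3.98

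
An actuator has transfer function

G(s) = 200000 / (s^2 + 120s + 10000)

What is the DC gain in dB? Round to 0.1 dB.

26.0 dB

G(0) = 200000 / 10000 = 20
20 log₁₀(20) ≈ 26.02 dB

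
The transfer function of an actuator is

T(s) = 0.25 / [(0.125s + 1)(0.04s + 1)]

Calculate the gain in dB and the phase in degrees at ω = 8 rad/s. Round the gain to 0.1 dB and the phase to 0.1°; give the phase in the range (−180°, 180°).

-15.5 dB, -62.7°

At ω = 8 rad/s:
pole (1 + j8·0.125) = 1 + j1 → |·| ≈ 1.4142, ∠ ≈ 45.00°
pole (1 + j8·0.04) = 1 + j0.32 → |·| ≈ 1.05, ∠ ≈ 17.74°
|T| = 0.25 · 1 / (1.4142 · 1.05) ≈ 0.16836
Gain = 20 log₁₀(0.16836) ≈ -15.48 dB
∠T = (0°) − (45.00° + 17.74°) = -62.74°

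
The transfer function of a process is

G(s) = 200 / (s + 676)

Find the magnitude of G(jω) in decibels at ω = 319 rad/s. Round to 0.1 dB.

At s = jω = j319:
pole (s+676): 676 + j319 → |·| = √(676²+319²) = √558737 ≈ 747.49, ∠ = arctan(319/676) ≈ 25.26°
|G| = 200 / 747.49 ≈ 0.26756
Gain = 20 log₁₀(0.26756) ≈ -11.45 dB

-11.5 dB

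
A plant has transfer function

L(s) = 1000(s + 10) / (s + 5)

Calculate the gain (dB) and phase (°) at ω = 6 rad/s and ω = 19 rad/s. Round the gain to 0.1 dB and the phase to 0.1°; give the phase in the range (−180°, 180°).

At s = jω = j6:
zero (s+10): 10 + j6 → |·| = √(10²+6²) = √136 ≈ 11.662, ∠ = arctan(6/10) ≈ 30.96°
pole (s+5): 5 + j6 → |·| = √(5²+6²) = √61 ≈ 7.8102, ∠ = arctan(6/5) ≈ 50.19°
|L| = 1000 · 11.662 / 7.8102 ≈ 1493.2
Gain = 20 log₁₀(1493.2) ≈ 63.48 dB
∠L = 30.96° − 50.19° = -19.23°

At s = jω = j19:
zero (s+10): 10 + j19 → |·| = √(10²+19²) = √461 ≈ 21.471, ∠ = arctan(19/10) ≈ 62.24°
pole (s+5): 5 + j19 → |·| = √(5²+19²) = √386 ≈ 19.647, ∠ = arctan(19/5) ≈ 75.26°
|L| = 1000 · 21.471 / 19.647 ≈ 1092.8
Gain = 20 log₁₀(1092.8) ≈ 60.77 dB
∠L = 62.24° − 75.26° = -13.02°

ω = 6: 63.5 dB, -19.2°; ω = 19: 60.8 dB, -13.0°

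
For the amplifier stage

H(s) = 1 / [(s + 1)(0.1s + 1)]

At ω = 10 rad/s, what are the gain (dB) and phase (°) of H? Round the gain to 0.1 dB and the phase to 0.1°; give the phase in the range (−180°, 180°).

-23.1 dB, -129.3°

At ω = 10 rad/s:
pole (1 + j10·1) = 1 + j10 → |·| ≈ 10.05, ∠ ≈ 84.29°
pole (1 + j10·0.1) = 1 + j1 → |·| ≈ 1.4142, ∠ ≈ 45.00°
|H| = 1 · 1 / (10.05 · 1.4142) ≈ 0.07036
Gain = 20 log₁₀(0.07036) ≈ -23.05 dB
∠H = (0°) − (84.29° + 45.00°) = -129.29°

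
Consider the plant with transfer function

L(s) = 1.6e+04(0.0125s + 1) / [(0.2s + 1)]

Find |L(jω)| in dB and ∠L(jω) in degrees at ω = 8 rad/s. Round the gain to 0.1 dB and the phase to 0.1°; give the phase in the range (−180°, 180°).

At ω = 8 rad/s:
zero (1 + j8·0.0125) = 1 + j0.1 → |·| ≈ 1.005, ∠ ≈ 5.71°
pole (1 + j8·0.2) = 1 + j1.6 → |·| ≈ 1.8868, ∠ ≈ 57.99°
|L| = 1.6e+04 · 1.005 / (1.8868) ≈ 8522.4
Gain = 20 log₁₀(8522.4) ≈ 78.61 dB
∠L = (5.71°) − (57.99°) = -52.28°

78.6 dB, -52.3°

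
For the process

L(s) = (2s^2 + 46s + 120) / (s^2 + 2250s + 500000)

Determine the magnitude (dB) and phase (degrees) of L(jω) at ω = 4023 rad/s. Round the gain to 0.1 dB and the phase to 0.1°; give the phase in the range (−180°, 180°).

5.0 dB, 29.7°

Substitute s = j4023:
Numerator: 2(j4023)^2 + 46(j4023) + 120 = -32368938 + j185058
Denominator: (j4023)^2 + 2250(j4023) + 500000 = -15684529 + j9051750
|N| = √(32368938² + 185058²) ≈ 3.2369e+07, ∠N ≈ 179.67°
|D| = √(15684529² + 9051750²) ≈ 1.8109e+07, ∠D ≈ 150.01°
|L| = 3.2369e+07 / 1.8109e+07 ≈ 1.7875
Gain = 20 log₁₀(1.7875) ≈ 5.04 dB
∠L = 179.67° − 150.01° = 29.66°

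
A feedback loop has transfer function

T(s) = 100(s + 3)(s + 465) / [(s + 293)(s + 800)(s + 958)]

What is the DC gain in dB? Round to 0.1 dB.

T(0) = 100·3·465 / (293·800·958) ≈ 0.00062123
20 log₁₀(0.00062123) ≈ -64.13 dB

-64.1 dB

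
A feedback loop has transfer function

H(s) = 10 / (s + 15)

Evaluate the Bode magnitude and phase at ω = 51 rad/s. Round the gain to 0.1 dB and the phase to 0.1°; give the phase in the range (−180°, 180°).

At s = jω = j51:
pole (s+15): 15 + j51 → |·| = √(15²+51²) = √2826 ≈ 53.16, ∠ = arctan(51/15) ≈ 73.61°
|H| = 10 / 53.16 ≈ 0.18811
Gain = 20 log₁₀(0.18811) ≈ -14.51 dB
∠H = 0.00° − 73.61° = -73.61°

-14.5 dB, -73.6°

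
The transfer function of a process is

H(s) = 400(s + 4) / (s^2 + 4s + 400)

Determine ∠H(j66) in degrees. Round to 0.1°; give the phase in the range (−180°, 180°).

-89.7°

At s = jω = j66:
zero (s+4): 4 + j66 → |·| = √(4²+66²) = √4372 ≈ 66.121, ∠ = arctan(66/4) ≈ 86.53°
quadratic: (j66)² + 4·j66 + 400 = -3956 + j264 → |·| ≈ 3964.8, ∠ ≈ 176.18°
∠H = 86.53° − 176.18° = -89.65°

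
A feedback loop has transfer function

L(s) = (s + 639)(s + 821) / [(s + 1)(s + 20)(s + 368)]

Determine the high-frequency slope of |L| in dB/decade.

-20 dB/decade

Each pole contributes −20 dB/decade at high frequency; each zero contributes +20 dB/decade.
Net: 2 zero(s) − 3 pole(s) → -20 dB/decade.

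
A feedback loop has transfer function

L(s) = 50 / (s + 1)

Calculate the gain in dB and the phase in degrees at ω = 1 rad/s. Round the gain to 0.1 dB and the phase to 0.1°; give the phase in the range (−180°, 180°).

31.0 dB, -45.0°

Substitute s = j1:
Numerator: 50 = 50 + j0
Denominator: (j1) + 1 = 1 + j1
|N| = √(50² + 0²) ≈ 50, ∠N ≈ 0.00°
|D| = √(1² + 1²) ≈ 1.4142, ∠D ≈ 45.00°
|L| = 50 / 1.4142 ≈ 35.356
Gain = 20 log₁₀(35.356) ≈ 30.97 dB
∠L = 0.00° − 45.00° = -45.00°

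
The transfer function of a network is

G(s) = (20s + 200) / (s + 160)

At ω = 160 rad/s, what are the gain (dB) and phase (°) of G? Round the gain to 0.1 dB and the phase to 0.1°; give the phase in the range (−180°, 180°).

23.0 dB, 41.4°

Substitute s = j160:
Numerator: 20(j160) + 200 = 200 + j3200
Denominator: (j160) + 160 = 160 + j160
|N| = √(200² + 3200²) ≈ 3206.2, ∠N ≈ 86.42°
|D| = √(160² + 160²) ≈ 226.27, ∠D ≈ 45.00°
|G| = 3206.2 / 226.27 ≈ 14.17
Gain = 20 log₁₀(14.17) ≈ 23.03 dB
∠G = 86.42° − 45.00° = 41.42°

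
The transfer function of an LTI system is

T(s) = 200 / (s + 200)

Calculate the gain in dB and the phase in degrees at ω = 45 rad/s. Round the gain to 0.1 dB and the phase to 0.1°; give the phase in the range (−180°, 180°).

-0.2 dB, -12.7°

Substitute s = j45:
Numerator: 200 = 200 + j0
Denominator: (j45) + 200 = 200 + j45
|N| = √(200² + 0²) ≈ 200, ∠N ≈ 0.00°
|D| = √(200² + 45²) ≈ 205, ∠D ≈ 12.68°
|T| = 200 / 205 ≈ 0.97561
Gain = 20 log₁₀(0.97561) ≈ -0.21 dB
∠T = 0.00° − 12.68° = -12.68°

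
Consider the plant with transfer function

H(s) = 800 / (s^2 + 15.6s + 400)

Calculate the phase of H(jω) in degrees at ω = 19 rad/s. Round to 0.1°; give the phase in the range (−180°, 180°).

At s = jω = j19:
quadratic: (j19)² + 15.6·j19 + 400 = 39 + j296.4 → |·| ≈ 298.95, ∠ ≈ 82.50°
∠H = 0.00° − 82.50° = -82.50°

-82.5°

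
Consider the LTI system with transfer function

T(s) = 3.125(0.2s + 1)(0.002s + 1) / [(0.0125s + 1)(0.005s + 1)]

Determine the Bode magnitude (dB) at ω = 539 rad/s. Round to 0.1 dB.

28.1 dB

At ω = 539 rad/s:
zero (1 + j539·0.2) = 1 + j107.8 → |·| ≈ 107.8, ∠ ≈ 89.47°
zero (1 + j539·0.002) = 1 + j1.078 → |·| ≈ 1.4704, ∠ ≈ 47.15°
pole (1 + j539·0.0125) = 1 + j6.7375 → |·| ≈ 6.8113, ∠ ≈ 81.56°
pole (1 + j539·0.005) = 1 + j2.695 → |·| ≈ 2.8745, ∠ ≈ 69.64°
|T| = 3.125 · 107.8 · 1.4704 / (6.8113 · 2.8745) ≈ 25.3
Gain = 20 log₁₀(25.3) ≈ 28.06 dB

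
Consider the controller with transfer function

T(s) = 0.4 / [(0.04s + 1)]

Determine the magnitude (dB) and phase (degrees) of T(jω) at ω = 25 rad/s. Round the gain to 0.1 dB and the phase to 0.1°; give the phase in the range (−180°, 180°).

At ω = 25 rad/s:
pole (1 + j25·0.04) = 1 + j1 → |·| ≈ 1.4142, ∠ ≈ 45.00°
|T| = 0.4 · 1 / (1.4142) ≈ 0.28285
Gain = 20 log₁₀(0.28285) ≈ -10.97 dB
∠T = (0°) − (45.00°) = -45.00°

-11.0 dB, -45.0°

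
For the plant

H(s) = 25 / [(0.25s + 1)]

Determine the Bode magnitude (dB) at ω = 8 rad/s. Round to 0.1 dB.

21.0 dB

At ω = 8 rad/s:
pole (1 + j8·0.25) = 1 + j2 → |·| ≈ 2.2361, ∠ ≈ 63.43°
|H| = 25 · 1 / (2.2361) ≈ 11.18
Gain = 20 log₁₀(11.18) ≈ 20.97 dB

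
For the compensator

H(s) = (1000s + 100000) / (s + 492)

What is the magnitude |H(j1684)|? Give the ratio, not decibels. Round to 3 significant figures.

Substitute s = j1684:
Numerator: 1000(j1684) + 100000 = 100000 + j1684000
Denominator: (j1684) + 492 = 492 + j1684
|N| = √(100000² + 1684000²) ≈ 1.687e+06, ∠N ≈ 86.60°
|D| = √(492² + 1684²) ≈ 1754.4, ∠D ≈ 73.71°
|H| = 1.687e+06 / 1754.4 ≈ 961.58

962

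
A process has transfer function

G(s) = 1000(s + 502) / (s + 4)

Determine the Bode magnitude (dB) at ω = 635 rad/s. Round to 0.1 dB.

At s = jω = j635:
zero (s+502): 502 + j635 → |·| = √(502²+635²) = √655229 ≈ 809.46, ∠ = arctan(635/502) ≈ 51.67°
pole (s+4): 4 + j635 → |·| = √(4²+635²) = √403241 ≈ 635.01, ∠ = arctan(635/4) ≈ 89.64°
|G| = 1000 · 809.46 / 635.01 ≈ 1274.7
Gain = 20 log₁₀(1274.7) ≈ 62.11 dB

62.1 dB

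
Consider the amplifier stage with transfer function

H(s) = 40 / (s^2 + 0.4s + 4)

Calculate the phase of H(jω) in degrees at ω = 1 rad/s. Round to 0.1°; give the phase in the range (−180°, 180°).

-7.6°

At s = jω = j1:
quadratic: (j1)² + 0.4·j1 + 4 = 3 + j0.4 → |·| ≈ 3.0265, ∠ ≈ 7.59°
∠H = 0.00° − 7.59° = -7.59°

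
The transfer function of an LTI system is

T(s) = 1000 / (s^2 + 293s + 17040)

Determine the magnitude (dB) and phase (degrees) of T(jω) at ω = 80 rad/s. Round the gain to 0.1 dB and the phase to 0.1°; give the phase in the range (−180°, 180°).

Substitute s = j80:
Numerator: 1000 = 1000 + j0
Denominator: (j80)^2 + 293(j80) + 17040 = 10640 + j23440
|N| = √(1000² + 0²) ≈ 1000, ∠N ≈ 0.00°
|D| = √(10640² + 23440²) ≈ 25742, ∠D ≈ 65.59°
|T| = 1000 / 25742 ≈ 0.038847
Gain = 20 log₁₀(0.038847) ≈ -28.21 dB
∠T = 0.00° − 65.59° = -65.59°

-28.2 dB, -65.6°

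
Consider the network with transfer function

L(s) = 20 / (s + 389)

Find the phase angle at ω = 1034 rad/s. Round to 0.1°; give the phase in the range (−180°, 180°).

-69.4°

At s = jω = j1034:
pole (s+389): 389 + j1034 → |·| = √(389²+1034²) = √1220477 ≈ 1104.8, ∠ = arctan(1034/389) ≈ 69.38°
∠L = 0.00° − 69.38° = -69.38°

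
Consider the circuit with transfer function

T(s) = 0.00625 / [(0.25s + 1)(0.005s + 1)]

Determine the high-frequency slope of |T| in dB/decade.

Each pole contributes −20 dB/decade at high frequency; each zero contributes +20 dB/decade.
Net: 0 zero(s) − 2 pole(s) → -40 dB/decade.

-40 dB/decade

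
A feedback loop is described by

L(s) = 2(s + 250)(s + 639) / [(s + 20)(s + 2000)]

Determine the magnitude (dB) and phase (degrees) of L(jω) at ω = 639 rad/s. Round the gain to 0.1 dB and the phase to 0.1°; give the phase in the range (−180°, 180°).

At s = jω = j639:
zero (s+250): 250 + j639 → |·| = √(250²+639²) = √470821 ≈ 686.16, ∠ = arctan(639/250) ≈ 68.63°
zero (s+639): 639 + j639 → |·| = √(639²+639²) = √816642 ≈ 903.68, ∠ = arctan(639/639) ≈ 45.00°
pole (s+20): 20 + j639 → |·| = √(20²+639²) = √408721 ≈ 639.31, ∠ = arctan(639/20) ≈ 88.21°
pole (s+2000): 2000 + j639 → |·| = √(2000²+639²) = √4408321 ≈ 2099.6, ∠ = arctan(639/2000) ≈ 17.72°
|L| = 2 · 6.2007e+05 / 1.3423e+06 ≈ 0.92389
Gain = 20 log₁₀(0.92389) ≈ -0.69 dB
∠L = 113.63° − 105.93° = 7.70°

-0.7 dB, 7.7°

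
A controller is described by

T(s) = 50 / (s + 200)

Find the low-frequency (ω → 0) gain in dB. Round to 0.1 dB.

T(0) = 50 / (200) = 0.25
20 log₁₀(0.25) ≈ -12.04 dB

-12.0 dB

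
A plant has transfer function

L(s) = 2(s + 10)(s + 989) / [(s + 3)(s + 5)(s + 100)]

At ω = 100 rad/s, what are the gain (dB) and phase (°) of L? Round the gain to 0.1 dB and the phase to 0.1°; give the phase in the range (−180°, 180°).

-17.0 dB, -130.4°

At s = jω = j100:
zero (s+10): 10 + j100 → |·| = √(10²+100²) = √10100 ≈ 100.5, ∠ = arctan(100/10) ≈ 84.29°
zero (s+989): 989 + j100 → |·| = √(989²+100²) = √988121 ≈ 994.04, ∠ = arctan(100/989) ≈ 5.77°
pole (s+3): 3 + j100 → |·| = √(3²+100²) = √10009 ≈ 100.04, ∠ = arctan(100/3) ≈ 88.28°
pole (s+5): 5 + j100 → |·| = √(5²+100²) = √10025 ≈ 100.12, ∠ = arctan(100/5) ≈ 87.14°
pole (s+100): 100 + j100 → |·| = √(100²+100²) = √20000 ≈ 141.42, ∠ = arctan(100/100) ≈ 45.00°
|L| = 2 · 99901 / 1.4165e+06 ≈ 0.14105
Gain = 20 log₁₀(0.14105) ≈ -17.01 dB
∠L = 90.06° − 220.42° = -130.36°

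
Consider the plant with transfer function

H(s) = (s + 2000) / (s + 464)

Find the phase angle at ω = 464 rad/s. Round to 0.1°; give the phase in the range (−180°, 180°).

-31.9°

Substitute s = j464:
Numerator: (j464) + 2000 = 2000 + j464
Denominator: (j464) + 464 = 464 + j464
|N| = √(2000² + 464²) ≈ 2053.1, ∠N ≈ 13.06°
|D| = √(464² + 464²) ≈ 656.2, ∠D ≈ 45.00°
∠H = 13.06° − 45.00° = -31.94°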